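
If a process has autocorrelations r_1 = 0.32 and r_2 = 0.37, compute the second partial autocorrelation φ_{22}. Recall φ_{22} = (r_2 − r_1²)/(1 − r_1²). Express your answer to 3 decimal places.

φ_{22} = (r_2 − r_1²) / (1 − r_1²)
r_1² = (0.32)² = 0.1024
Numerator = 0.37 − 0.1024 = 0.2676; denominator = 1 − 0.1024 = 0.8976
φ_{22} = 0.2676 / 0.8976 = 0.298

0.298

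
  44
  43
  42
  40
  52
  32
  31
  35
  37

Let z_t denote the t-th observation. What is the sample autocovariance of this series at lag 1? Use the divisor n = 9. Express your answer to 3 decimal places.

5.731

Mean z̄ = (44 + 43 + 42 + 40 + 52 + 32 + 31 + 35 + 37)/9 = 39.5556
Σ_{t=1}^{8}(z_t−z̄)(z_{t+1}−z̄) = 51.5802
γ_1 = 51.5802 / 9 = 5.731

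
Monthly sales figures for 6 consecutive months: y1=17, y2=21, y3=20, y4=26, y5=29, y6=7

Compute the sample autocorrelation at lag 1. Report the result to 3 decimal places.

Mean ȳ = (17 + 21 + 20 + 26 + 29 + 7)/6 = 20.0000
Deviations from mean: -3.0000, 1.0000, 0.0000, 6.0000, 9.0000, -13.0000
Numerator Σ_{t=1}^{5}(y_t−ȳ)(y_{t+1}−ȳ) = -66.0000
Denominator Σ(y_t−ȳ)² = 296.0000
r_1 = -66.0000 / 296.0000 = -0.223

-0.223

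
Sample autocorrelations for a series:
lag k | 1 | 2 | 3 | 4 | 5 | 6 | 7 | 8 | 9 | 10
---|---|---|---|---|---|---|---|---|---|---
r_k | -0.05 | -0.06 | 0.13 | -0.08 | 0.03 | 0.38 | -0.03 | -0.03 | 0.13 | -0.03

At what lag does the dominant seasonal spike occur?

6

The largest autocorrelation is r_6 = 0.38; the remaining lags stay at or below 0.13.
The dominant spike at lag 6 indicates a seasonal period of 6.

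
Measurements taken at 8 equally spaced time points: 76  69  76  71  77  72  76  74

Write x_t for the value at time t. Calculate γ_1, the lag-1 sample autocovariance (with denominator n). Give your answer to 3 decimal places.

-5.674

Mean x̄ = (76 + 69 + 76 + 71 + 77 + 72 + 76 + 74)/8 = 73.8750
Σ_{t=1}^{7}(x_t−x̄)(x_{t+1}−x̄) = -45.3906
γ_1 = -45.3906 / 8 = -5.674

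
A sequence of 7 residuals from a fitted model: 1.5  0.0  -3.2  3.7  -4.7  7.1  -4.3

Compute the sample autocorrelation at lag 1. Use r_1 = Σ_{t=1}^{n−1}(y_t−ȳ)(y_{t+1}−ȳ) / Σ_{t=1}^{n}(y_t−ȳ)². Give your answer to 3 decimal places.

Mean ȳ = (1.5 + 0.0 − 3.2 + 3.7 − 4.7 + 7.1 − 4.3)/7 = 0.0143
Σ(y_t−ȳ)(y_{t+1}−ȳ) = (-0.0212) + (0.0459) + (-11.8469) + (-17.3755) + (-33.4041) + (-30.5698) = -93.1716
Denominator Σ(y_t−ȳ)² = 117.1686
r_1 = -93.1716 / 117.1686 = -0.795

-0.795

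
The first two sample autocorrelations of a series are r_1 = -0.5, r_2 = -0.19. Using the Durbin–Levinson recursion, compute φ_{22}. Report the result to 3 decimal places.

-0.587

φ_{22} = (r_2 − r_1²) / (1 − r_1²)
r_1² = (-0.5)² = 0.25
Numerator = -0.19 − 0.2500 = -0.4400; denominator = 1 − 0.2500 = 0.7500
φ_{22} = -0.4400 / 0.7500 = -0.587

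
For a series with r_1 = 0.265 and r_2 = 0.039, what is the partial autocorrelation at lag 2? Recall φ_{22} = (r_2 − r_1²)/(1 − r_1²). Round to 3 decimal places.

φ_{22} = (r_2 − r_1²) / (1 − r_1²)
r_1² = (0.265)² = 0.070225
Numerator = 0.039 − 0.0702 = -0.0312; denominator = 1 − 0.0702 = 0.9298
φ_{22} = -0.0312 / 0.9298 = -0.034

-0.034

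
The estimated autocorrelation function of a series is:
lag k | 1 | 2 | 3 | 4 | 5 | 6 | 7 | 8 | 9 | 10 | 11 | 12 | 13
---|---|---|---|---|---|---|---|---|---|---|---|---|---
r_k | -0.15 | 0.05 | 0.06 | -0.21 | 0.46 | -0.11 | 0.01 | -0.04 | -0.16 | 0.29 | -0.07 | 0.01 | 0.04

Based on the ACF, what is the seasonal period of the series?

5

The largest autocorrelation is r_5 = 0.46, with a weaker echo at lag 10 (0.29); the remaining lags stay at or below 0.06.
The dominant spike at lag 5 indicates a seasonal period of 5.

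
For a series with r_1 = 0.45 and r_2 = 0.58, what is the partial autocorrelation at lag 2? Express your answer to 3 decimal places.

φ_{22} = (r_2 − r_1²) / (1 − r_1²)
r_1² = (0.45)² = 0.2025
Numerator = 0.58 − 0.2025 = 0.3775; denominator = 1 − 0.2025 = 0.7975
φ_{22} = 0.3775 / 0.7975 = 0.473

0.473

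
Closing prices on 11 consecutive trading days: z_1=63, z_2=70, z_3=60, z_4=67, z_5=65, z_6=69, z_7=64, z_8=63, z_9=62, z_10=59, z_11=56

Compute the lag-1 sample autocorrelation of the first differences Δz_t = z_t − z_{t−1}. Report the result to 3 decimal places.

-0.667

First differences Δz: 7, -10, 7, -2, 4, -5, -1, -1, -3, -3
Mean of differences = -0.7000
Numerator Σ(Δz_t−Δz̄)(Δz_{t+1}−Δz̄) = -172.1900
Denominator Σ(Δz_t−Δz̄)² = 258.1000
r_1(Δz) = -172.1900 / 258.1000 = -0.667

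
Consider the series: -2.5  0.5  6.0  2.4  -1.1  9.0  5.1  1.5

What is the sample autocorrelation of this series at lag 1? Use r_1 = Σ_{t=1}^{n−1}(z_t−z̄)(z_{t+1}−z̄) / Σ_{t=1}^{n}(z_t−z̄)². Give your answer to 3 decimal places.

-0.066

Mean z̄ = (-2.5 + 0.5 + 6.0 + 2.4 − 1.1 + 9.0 + 5.1 + 1.5)/8 = 2.6125
Deviations from mean: -5.1125, -2.1125, 3.3875, -0.2125, -3.7125, 6.3875, 2.4875, -1.1125
Σ(z_t−z̄)(z_{t+1}−z̄) = (10.8002) + (-7.1561) + (-0.7198) + (0.7889) + (-23.7136) + (15.8889) + (-2.7673) = -6.8789
Denominator Σ(z_t−z̄)² = 104.1288
r_1 = -6.8789 / 104.1288 = -0.066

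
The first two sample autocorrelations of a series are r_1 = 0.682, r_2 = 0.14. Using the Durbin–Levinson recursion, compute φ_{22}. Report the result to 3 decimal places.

-0.608

φ_{22} = (r_2 − r_1²) / (1 − r_1²)
r_1² = (0.682)² = 0.465124
Numerator = 0.14 − 0.4651 = -0.3251; denominator = 1 − 0.4651 = 0.5349
φ_{22} = -0.3251 / 0.5349 = -0.608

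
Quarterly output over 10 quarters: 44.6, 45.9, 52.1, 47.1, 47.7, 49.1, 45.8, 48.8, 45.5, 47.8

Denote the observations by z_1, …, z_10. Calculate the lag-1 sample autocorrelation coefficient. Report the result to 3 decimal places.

Mean z̄ = (44.6 + 45.9 + 52.1 + 47.1 + 47.7 + 49.1 + 45.8 + 48.8 + 45.5 + 47.8)/10 = 47.4400
Numerator Σ_{t=1}^{9}(z_t−z̄)(z_{t+1}−z̄) = -12.3336
Denominator Σ(z_t−z̄)² = 43.5240
r_1 = -12.3336 / 43.5240 = -0.283

-0.283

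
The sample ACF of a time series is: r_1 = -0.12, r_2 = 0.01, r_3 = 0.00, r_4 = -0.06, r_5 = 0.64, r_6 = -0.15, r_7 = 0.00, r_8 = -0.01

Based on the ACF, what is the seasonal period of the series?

The largest autocorrelation is r_5 = 0.64; the remaining lags stay at or below 0.01.
The dominant spike at lag 5 indicates a seasonal period of 5.

5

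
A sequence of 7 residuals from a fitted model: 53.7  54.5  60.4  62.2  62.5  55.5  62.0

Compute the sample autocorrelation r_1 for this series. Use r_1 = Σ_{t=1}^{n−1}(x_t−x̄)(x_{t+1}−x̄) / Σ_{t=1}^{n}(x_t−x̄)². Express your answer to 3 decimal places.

0.112

Mean x̄ = (53.7 + 54.5 + 60.4 + 62.2 + 62.5 + 55.5 + 62.0)/7 = 58.6857
Numerator Σ_{t=1}^{6}(x_t−x̄)(x_{t+1}−x̄) = 10.4127
Denominator Σ(x_t−x̄)² = 93.3486
r_1 = 10.4127 / 93.3486 = 0.112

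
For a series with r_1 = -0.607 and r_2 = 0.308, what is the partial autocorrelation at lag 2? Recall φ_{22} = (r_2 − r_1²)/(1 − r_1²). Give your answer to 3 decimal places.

-0.096

φ_{22} = (r_2 − r_1²) / (1 − r_1²)
r_1² = (-0.607)² = 0.368449
Numerator = 0.308 − 0.3684 = -0.0604; denominator = 1 − 0.3684 = 0.6316
φ_{22} = -0.0604 / 0.6316 = -0.096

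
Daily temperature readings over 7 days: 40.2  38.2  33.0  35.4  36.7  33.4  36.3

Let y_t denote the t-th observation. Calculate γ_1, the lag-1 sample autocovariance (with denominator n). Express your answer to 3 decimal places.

0.279

Mean ȳ = (40.2 + 38.2 + 33.0 + 35.4 + 36.7 + 33.4 + 36.3)/7 = 36.1714
Deviations: 4.0286, 2.0286, -3.1714, -0.7714, 0.5286, -2.7714, 0.1286
Σ_{t=1}^{6}(y_t−ȳ)(y_{t+1}−ȳ) = 1.9563
γ_1 = 1.9563 / 7 = 0.279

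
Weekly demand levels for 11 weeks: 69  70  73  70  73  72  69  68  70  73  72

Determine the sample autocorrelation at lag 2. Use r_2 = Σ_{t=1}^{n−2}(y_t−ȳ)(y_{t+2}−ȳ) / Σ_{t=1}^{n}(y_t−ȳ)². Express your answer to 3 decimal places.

-0.370

Mean ȳ = (69 + 70 + 73 + 70 + 73 + 72 + 69 + 68 + 70 + 73 + 72)/11 = 70.8182
Numerator Σ_{t=1}^{9}(y_t−ȳ)(y_{t+2}−ȳ) = -12.4298
Denominator Σ(y_t−ȳ)² = 33.6364
r_2 = -12.4298 / 33.6364 = -0.370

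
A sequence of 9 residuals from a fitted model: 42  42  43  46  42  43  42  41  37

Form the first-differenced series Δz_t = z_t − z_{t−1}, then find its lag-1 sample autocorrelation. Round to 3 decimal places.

-0.239

First differences Δz: 0, 1, 3, -4, 1, -1, -1, -4
Mean of differences = -0.6250
Numerator Σ(Δz_t−Δz̄)(Δz_{t+1}−Δz̄) = -10.0156
Denominator Σ(Δz_t−Δz̄)² = 41.8750
r_1(Δz) = -10.0156 / 41.8750 = -0.239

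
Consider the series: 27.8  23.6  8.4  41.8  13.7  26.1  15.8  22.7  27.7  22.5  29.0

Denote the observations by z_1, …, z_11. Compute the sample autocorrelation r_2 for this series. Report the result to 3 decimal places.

0.249

Mean z̄ = (27.8 + 23.6 + 8.4 + 41.8 + 13.7 + 26.1 + 15.8 + 22.7 + 27.7 + 22.5 + 29.0)/11 = 23.5545
Numerator Σ_{t=1}^{9}(z_t−z̄)(z_{t+2}−z̄) = 197.8468
Denominator Σ(z_t−z̄)² = 792.9873
r_2 = 197.8468 / 792.9873 = 0.249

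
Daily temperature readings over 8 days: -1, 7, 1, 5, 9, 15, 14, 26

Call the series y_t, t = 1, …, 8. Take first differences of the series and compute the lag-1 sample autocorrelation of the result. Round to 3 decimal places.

-0.440

First differences Δy: 8, -6, 4, 4, 6, -1, 12
Mean of differences = 3.8571
Numerator Σ(Δy_t−Δȳ)(Δy_{t+1}−Δȳ) = -91.8776
Denominator Σ(Δy_t−Δȳ)² = 208.8571
r_1(Δy) = -91.8776 / 208.8571 = -0.440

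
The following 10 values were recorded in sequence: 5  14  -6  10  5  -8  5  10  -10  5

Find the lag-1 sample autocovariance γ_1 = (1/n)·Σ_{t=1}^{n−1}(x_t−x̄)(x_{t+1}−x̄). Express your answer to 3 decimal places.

Mean x̄ = (5 + 14 − 6 + 10 + 5 − 8 + 5 + 10 − 10 + 5)/10 = 3.0000
Σ_{t=1}^{9}(x_t−x̄)(x_{t+1}−x̄) = -273.0000
γ_1 = -273.0000 / 10 = -27.300

-27.300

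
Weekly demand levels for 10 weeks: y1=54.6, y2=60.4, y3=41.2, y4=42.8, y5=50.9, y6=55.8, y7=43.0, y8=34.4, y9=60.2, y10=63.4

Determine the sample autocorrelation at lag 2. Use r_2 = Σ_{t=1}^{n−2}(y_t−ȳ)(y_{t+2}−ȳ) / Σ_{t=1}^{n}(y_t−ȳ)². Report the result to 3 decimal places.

Mean ȳ = (54.6 + 60.4 + 41.2 + 42.8 + 50.9 + 55.8 + 43.0 + 34.4 + 60.2 + 63.4)/10 = 50.6700
Numerator Σ_{t=1}^{8}(y_t−ȳ)(y_{t+2}−ȳ) = -521.7848
Denominator Σ(y_t−ȳ)² = 864.5210
r_2 = -521.7848 / 864.5210 = -0.604

-0.604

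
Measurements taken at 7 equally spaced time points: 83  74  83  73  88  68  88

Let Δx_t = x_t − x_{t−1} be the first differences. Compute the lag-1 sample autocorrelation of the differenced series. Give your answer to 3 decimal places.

First differences Δx: -9, 9, -10, 15, -20, 20
Mean of differences = 0.8333
Numerator Σ(Δx_t−Δx̄)(Δx_{t+1}−Δx̄) = -1016.6944
Denominator Σ(Δx_t−Δx̄)² = 1282.8333
r_1(Δx) = -1016.6944 / 1282.8333 = -0.793

-0.793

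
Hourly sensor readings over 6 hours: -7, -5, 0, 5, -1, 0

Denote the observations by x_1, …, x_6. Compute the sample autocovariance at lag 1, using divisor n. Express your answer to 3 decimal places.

Mean x̄ = (-7 − 5 + 0 + 5 − 1 + 0)/6 = -1.3333
Σ_{t=1}^{5}(x_t−x̄)(x_{t+1}−x̄) = 26.8889
γ_1 = 26.8889 / 6 = 4.481

4.481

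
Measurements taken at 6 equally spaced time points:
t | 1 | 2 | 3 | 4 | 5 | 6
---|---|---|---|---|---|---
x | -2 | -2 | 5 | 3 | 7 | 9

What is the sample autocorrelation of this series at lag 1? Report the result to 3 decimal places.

0.366

Mean x̄ = (-2 − 2 + 5 + 3 + 7 + 9)/6 = 3.3333
Deviations from mean: -5.3333, -5.3333, 1.6667, -0.3333, 3.6667, 5.6667
Σ(x_t−x̄)(x_{t+1}−x̄) = (28.4444) + (-8.8889) + (-0.5556) + (-1.2222) + (20.7778) = 38.5556
Denominator Σ(x_t−x̄)² = 105.3333
r_1 = 38.5556 / 105.3333 = 0.366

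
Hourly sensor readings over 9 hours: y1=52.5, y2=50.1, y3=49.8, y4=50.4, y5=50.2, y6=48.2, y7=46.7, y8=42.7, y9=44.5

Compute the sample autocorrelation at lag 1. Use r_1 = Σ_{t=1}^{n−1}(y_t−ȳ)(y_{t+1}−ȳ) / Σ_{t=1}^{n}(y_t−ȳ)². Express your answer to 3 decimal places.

Mean ȳ = (52.5 + 50.1 + 49.8 + 50.4 + 50.2 + 48.2 + 46.7 + 42.7 + 44.5)/9 = 48.3444
Numerator Σ_{t=1}^{8}(y_t−ȳ)(y_{t+1}−ȳ) = 47.6080
Denominator Σ(y_t−ȳ)² = 79.5022
r_1 = 47.6080 / 79.5022 = 0.599

0.599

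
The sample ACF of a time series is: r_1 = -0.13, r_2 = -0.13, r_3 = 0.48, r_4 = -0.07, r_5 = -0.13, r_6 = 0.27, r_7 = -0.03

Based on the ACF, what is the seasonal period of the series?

3

The largest autocorrelation is r_3 = 0.48, with a weaker echo at lag 6 (0.27); the remaining lags stay at or below -0.03.
The dominant spike at lag 3 indicates a seasonal period of 3.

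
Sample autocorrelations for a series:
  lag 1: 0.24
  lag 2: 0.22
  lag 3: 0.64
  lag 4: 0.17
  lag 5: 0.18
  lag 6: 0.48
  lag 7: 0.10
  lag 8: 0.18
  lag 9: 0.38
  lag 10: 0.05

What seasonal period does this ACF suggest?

3

The largest autocorrelation is r_3 = 0.64, with weaker echoes at lags 6 (0.48) and 9 (0.38); the remaining lags stay at or below 0.24. The elevated value at lag 1 (0.24), dropping to 0.22 at lag 2, reflects decaying short-term dependence rather than seasonality.
The dominant spike at lag 3 indicates a seasonal period of 3.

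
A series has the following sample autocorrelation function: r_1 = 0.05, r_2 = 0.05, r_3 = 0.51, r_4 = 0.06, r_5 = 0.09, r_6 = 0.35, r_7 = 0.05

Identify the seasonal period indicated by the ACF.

3

The largest autocorrelation is r_3 = 0.51, with a weaker echo at lag 6 (0.35); the remaining lags stay at or below 0.09.
The dominant spike at lag 3 indicates a seasonal period of 3.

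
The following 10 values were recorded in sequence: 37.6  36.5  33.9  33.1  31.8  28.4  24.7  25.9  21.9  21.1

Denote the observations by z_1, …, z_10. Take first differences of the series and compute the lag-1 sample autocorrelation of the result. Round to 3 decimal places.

-0.564

First differences Δz: -1.1, -2.6, -0.8, -1.3, -3.4, -3.7, 1.2, -4.0, -0.8
Mean of differences = -1.8333
Numerator Σ(Δz_t−Δz̄)(Δz_{t+1}−Δz̄) = -13.1878
Denominator Σ(Δz_t−Δz̄)² = 23.3800
r_1(Δz) = -13.1878 / 23.3800 = -0.564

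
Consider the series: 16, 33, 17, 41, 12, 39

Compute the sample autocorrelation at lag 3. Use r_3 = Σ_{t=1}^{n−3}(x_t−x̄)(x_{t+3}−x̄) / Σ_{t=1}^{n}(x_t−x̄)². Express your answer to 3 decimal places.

-0.446

Mean x̄ = (16 + 33 + 17 + 41 + 12 + 39)/6 = 26.3333
Deviations from mean: -10.3333, 6.6667, -9.3333, 14.6667, -14.3333, 12.6667
Numerator Σ_{t=1}^{3}(x_t−x̄)(x_{t+3}−x̄) = -365.3333
Denominator Σ(x_t−x̄)² = 819.3333
r_3 = -365.3333 / 819.3333 = -0.446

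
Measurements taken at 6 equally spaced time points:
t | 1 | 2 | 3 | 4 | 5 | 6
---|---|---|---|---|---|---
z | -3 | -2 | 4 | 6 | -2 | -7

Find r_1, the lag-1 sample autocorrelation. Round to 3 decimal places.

0.239

Mean z̄ = (-3 − 2 + 4 + 6 − 2 − 7)/6 = -0.6667
Deviations from mean: -2.3333, -1.3333, 4.6667, 6.6667, -1.3333, -6.3333
Σ(z_t−z̄)(z_{t+1}−z̄) = (3.1111) + (-6.2222) + (31.1111) + (-8.8889) + (8.4444) = 27.5556
Denominator Σ(z_t−z̄)² = 115.3333
r_1 = 27.5556 / 115.3333 = 0.239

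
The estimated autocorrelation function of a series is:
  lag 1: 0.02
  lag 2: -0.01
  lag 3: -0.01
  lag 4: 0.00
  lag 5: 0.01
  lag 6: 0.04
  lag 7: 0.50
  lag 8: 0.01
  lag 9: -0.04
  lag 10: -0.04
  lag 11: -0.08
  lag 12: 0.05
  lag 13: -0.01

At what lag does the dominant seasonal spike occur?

The largest autocorrelation is r_7 = 0.50; the remaining lags stay at or below 0.05.
The dominant spike at lag 7 indicates a seasonal period of 7.

7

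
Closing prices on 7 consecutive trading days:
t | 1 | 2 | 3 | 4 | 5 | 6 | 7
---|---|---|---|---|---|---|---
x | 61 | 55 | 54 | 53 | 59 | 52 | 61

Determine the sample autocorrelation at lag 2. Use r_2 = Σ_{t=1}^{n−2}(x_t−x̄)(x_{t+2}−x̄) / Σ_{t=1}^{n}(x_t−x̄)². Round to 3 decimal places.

0.165

Mean x̄ = (61 + 55 + 54 + 53 + 59 + 52 + 61)/7 = 56.4286
Σ(x_t−x̄)(x_{t+2}−x̄) = (-11.1020) + (4.8980) + (-6.2449) + (15.1837) + (11.7551) = 14.4898
Denominator Σ(x_t−x̄)² = 87.7143
r_2 = 14.4898 / 87.7143 = 0.165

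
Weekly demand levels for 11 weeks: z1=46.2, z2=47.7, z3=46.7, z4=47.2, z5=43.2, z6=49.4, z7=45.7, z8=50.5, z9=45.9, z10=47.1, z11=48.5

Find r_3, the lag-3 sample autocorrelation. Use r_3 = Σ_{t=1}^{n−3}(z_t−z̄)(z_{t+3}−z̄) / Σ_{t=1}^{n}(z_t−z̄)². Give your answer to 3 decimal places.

Mean z̄ = (46.2 + 47.7 + 46.7 + 47.2 + 43.2 + 49.4 + 45.7 + 50.5 + 45.9 + 47.1 + 48.5)/11 = 47.1000
Numerator Σ_{t=1}^{8}(z_t−z̄)(z_{t+3}−z̄) = -14.7500
Denominator Σ(z_t−z̄)² = 38.7600
r_3 = -14.7500 / 38.7600 = -0.381

-0.381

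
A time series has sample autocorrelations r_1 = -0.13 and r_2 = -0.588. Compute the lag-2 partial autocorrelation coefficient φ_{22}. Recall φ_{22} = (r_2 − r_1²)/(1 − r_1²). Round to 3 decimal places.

φ_{22} = (r_2 − r_1²) / (1 − r_1²)
r_1² = (-0.13)² = 0.0169
Numerator = -0.588 − 0.0169 = -0.6049; denominator = 1 − 0.0169 = 0.9831
φ_{22} = -0.6049 / 0.9831 = -0.615

-0.615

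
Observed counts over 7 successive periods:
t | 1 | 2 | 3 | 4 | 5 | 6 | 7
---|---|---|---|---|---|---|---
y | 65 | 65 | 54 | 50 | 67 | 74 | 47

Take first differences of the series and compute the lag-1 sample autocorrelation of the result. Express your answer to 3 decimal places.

First differences Δy: 0, -11, -4, 17, 7, -27
Mean of differences = -3.0000
Numerator Σ(Δy_t−Δȳ)(Δy_{t+1}−Δȳ) = -76.0000
Denominator Σ(Δy_t−Δȳ)² = 1150.0000
r_1(Δy) = -76.0000 / 1150.0000 = -0.066

-0.066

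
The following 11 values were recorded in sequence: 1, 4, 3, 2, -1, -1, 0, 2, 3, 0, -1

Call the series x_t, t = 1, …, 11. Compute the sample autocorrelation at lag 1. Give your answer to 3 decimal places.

Mean x̄ = (1 + 4 + 3 + 2 − 1 − 1 + 0 + 2 + 3 + 0 − 1)/11 = 1.0909
Numerator Σ_{t=1}^{10}(x_t−x̄)(x_{t+1}−x̄) = 12.7190
Denominator Σ(x_t−x̄)² = 32.9091
r_1 = 12.7190 / 32.9091 = 0.386

0.386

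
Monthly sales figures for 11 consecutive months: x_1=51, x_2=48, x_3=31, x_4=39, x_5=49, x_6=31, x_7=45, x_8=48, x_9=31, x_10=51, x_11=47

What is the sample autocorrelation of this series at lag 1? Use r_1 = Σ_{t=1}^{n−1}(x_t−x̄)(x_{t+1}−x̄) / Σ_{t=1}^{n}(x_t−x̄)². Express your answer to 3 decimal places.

Mean x̄ = (51 + 48 + 31 + 39 + 49 + 31 + 45 + 48 + 31 + 51 + 47)/11 = 42.8182
Numerator Σ_{t=1}^{10}(x_t−x̄)(x_{t+1}−x̄) = -208.5785
Denominator Σ(x_t−x̄)² = 681.6364
r_1 = -208.5785 / 681.6364 = -0.306

-0.306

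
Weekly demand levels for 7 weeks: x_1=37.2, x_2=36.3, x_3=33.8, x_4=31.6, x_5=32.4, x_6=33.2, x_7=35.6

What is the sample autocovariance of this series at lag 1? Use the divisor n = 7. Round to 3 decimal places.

1.706

Mean x̄ = (37.2 + 36.3 + 33.8 + 31.6 + 32.4 + 33.2 + 35.6)/7 = 34.3000
Σ_{t=1}^{6}(x_t−x̄)(x_{t+1}−x̄) = 11.9400
γ_1 = 11.9400 / 7 = 1.706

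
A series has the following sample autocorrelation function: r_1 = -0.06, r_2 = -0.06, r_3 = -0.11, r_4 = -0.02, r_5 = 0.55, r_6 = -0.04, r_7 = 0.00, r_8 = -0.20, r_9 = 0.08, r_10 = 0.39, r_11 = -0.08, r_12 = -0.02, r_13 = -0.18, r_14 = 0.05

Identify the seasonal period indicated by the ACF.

5

The largest autocorrelation is r_5 = 0.55, with a weaker echo at lag 10 (0.39); the remaining lags stay at or below 0.08.
The dominant spike at lag 5 indicates a seasonal period of 5.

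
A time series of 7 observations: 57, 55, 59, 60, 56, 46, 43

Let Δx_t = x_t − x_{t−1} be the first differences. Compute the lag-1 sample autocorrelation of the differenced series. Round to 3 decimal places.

First differences Δx: -2, 4, 1, -4, -10, -3
Mean of differences = -2.3333
Numerator Σ(Δx_t−Δx̄)(Δx_{t+1}−Δx̄) = 35.5556
Denominator Σ(Δx_t−Δx̄)² = 113.3333
r_1(Δx) = 35.5556 / 113.3333 = 0.314

0.314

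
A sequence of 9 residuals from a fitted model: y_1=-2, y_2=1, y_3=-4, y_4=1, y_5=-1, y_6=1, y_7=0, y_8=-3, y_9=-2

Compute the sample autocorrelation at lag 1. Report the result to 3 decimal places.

Mean ȳ = (-2 + 1 − 4 + 1 − 1 + 1 + 0 − 3 − 2)/9 = -1.0000
Numerator Σ_{t=1}^{8}(y_t−ȳ)(y_{t+1}−ȳ) = -12.0000
Denominator Σ(y_t−ȳ)² = 28.0000
r_1 = -12.0000 / 28.0000 = -0.429

-0.429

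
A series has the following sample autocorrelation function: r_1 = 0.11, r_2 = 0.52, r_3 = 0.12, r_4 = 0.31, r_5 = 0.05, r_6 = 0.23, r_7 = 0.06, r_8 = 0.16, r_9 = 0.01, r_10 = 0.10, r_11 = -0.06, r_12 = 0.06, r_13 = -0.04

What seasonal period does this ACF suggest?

The largest autocorrelation is r_2 = 0.52, with weaker echoes at lags 4 (0.31), 6 (0.23) and 8 (0.16); the remaining lags stay at or below 0.12.
The dominant spike at lag 2 indicates a seasonal period of 2.

2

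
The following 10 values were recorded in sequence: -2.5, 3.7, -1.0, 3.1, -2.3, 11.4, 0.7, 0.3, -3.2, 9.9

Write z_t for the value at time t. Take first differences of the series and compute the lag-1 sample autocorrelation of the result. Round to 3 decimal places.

First differences Δz: 6.2, -4.7, 4.1, -5.4, 13.7, -10.7, -0.4, -3.5, 13.1
Mean of differences = 1.3778
Numerator Σ(Δz_t−Δz̄)(Δz_{t+1}−Δz̄) = -323.6816
Denominator Σ(Δz_t−Δz̄)² = 575.6156
r_1(Δz) = -323.6816 / 575.6156 = -0.562

-0.562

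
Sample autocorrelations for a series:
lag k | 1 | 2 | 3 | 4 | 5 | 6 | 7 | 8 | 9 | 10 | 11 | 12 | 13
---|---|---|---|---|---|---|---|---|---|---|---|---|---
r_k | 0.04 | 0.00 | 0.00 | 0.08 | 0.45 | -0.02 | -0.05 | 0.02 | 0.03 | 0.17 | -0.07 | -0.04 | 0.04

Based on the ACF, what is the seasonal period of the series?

The largest autocorrelation is r_5 = 0.45, with a weaker echo at lag 10 (0.17); the remaining lags stay at or below 0.08.
The dominant spike at lag 5 indicates a seasonal period of 5.

5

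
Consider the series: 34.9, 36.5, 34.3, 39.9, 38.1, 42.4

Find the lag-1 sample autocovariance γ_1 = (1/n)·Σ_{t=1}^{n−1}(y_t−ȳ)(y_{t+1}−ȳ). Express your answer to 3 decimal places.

0.448

Mean ȳ = (34.9 + 36.5 + 34.3 + 39.9 + 38.1 + 42.4)/6 = 37.6833
Deviations: -2.7833, -1.1833, -3.3833, 2.2167, 0.4167, 4.7167
Σ_{t=1}^{5}(y_t−ȳ)(y_{t+1}−ȳ) = 2.6864
γ_1 = 2.6864 / 6 = 0.448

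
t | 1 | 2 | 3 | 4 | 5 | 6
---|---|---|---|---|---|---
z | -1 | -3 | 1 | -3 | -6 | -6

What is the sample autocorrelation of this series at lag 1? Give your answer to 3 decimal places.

Mean z̄ = (-1 − 3 + 1 − 3 − 6 − 6)/6 = -3.0000
Deviations from mean: 2.0000, 0.0000, 4.0000, 0.0000, -3.0000, -3.0000
Numerator Σ_{t=1}^{5}(z_t−z̄)(z_{t+1}−z̄) = 9.0000
Denominator Σ(z_t−z̄)² = 38.0000
r_1 = 9.0000 / 38.0000 = 0.237

0.237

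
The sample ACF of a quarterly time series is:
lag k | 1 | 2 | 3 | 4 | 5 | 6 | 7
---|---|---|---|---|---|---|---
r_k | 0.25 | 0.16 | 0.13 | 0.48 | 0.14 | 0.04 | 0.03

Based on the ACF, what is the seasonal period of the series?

4

The largest autocorrelation is r_4 = 0.48; the remaining lags stay at or below 0.25. The elevated value at lag 1 (0.25), dropping to 0.16 at lag 2, reflects decaying short-term dependence rather than seasonality.
The dominant spike at lag 4 indicates a seasonal period of 4.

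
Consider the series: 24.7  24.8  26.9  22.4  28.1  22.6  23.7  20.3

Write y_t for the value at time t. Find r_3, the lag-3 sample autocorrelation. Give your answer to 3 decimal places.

-0.387

Mean ȳ = (24.7 + 24.8 + 26.9 + 22.4 + 28.1 + 22.6 + 23.7 + 20.3)/8 = 24.1875
Deviations from mean: 0.5125, 0.6125, 2.7125, -1.7875, 3.9125, -1.5875, -0.4875, -3.8875
Σ(y_t−ȳ)(y_{t+3}−ȳ) = (-0.9161) + (2.3964) + (-4.3061) + (0.8714) + (-15.2098) = -17.1642
Denominator Σ(y_t−ȳ)² = 44.3688
r_3 = -17.1642 / 44.3688 = -0.387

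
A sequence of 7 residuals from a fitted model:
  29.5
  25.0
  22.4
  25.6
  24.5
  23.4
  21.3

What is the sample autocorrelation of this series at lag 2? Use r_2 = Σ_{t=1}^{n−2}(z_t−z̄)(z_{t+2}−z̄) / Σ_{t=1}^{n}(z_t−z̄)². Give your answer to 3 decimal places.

Mean z̄ = (29.5 + 25.0 + 22.4 + 25.6 + 24.5 + 23.4 + 21.3)/7 = 24.5286
Deviations from mean: 4.9714, 0.4714, -2.1286, 1.0714, -0.0286, -1.1286, -3.2286
Σ(z_t−z̄)(z_{t+2}−z̄) = (-10.5820) + (0.5051) + (0.0608) + (-1.2092) + (0.0922) = -11.1331
Denominator Σ(z_t−z̄)² = 42.3143
r_2 = -11.1331 / 42.3143 = -0.263

-0.263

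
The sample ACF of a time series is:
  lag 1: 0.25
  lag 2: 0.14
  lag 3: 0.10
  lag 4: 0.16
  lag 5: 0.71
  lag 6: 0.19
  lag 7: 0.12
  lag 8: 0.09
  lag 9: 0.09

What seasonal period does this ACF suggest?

5

The largest autocorrelation is r_5 = 0.71; the remaining lags stay at or below 0.25. The elevated value at lag 1 (0.25), dropping to 0.14 at lag 2, reflects decaying short-term dependence rather than seasonality.
The dominant spike at lag 5 indicates a seasonal period of 5.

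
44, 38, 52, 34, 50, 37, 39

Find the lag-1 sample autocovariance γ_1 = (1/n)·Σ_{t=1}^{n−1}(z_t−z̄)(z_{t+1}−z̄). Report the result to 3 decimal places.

Mean z̄ = (44 + 38 + 52 + 34 + 50 + 37 + 39)/7 = 42.0000
Deviations: 2.0000, -4.0000, 10.0000, -8.0000, 8.0000, -5.0000, -3.0000
Σ_{t=1}^{6}(z_t−z̄)(z_{t+1}−z̄) = -217.0000
γ_1 = -217.0000 / 7 = -31.000

-31.000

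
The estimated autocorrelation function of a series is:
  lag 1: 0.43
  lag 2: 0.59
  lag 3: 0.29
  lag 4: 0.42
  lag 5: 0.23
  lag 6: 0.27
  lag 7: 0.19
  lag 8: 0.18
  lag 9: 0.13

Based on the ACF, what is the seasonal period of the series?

The largest autocorrelation is r_2 = 0.59; the remaining lags stay at or below 0.43.
The dominant spike at lag 2 indicates a seasonal period of 2.

2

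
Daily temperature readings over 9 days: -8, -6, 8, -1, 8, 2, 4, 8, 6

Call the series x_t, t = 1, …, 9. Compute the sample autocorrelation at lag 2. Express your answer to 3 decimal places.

Mean x̄ = (-8 − 6 + 8 − 1 + 8 + 2 + 4 + 8 + 6)/9 = 2.3333
Numerator Σ_{t=1}^{7}(x_t−x̄)(x_{t+2}−x̄) = 16.1111
Denominator Σ(x_t−x̄)² = 300.0000
r_2 = 16.1111 / 300.0000 = 0.054

0.054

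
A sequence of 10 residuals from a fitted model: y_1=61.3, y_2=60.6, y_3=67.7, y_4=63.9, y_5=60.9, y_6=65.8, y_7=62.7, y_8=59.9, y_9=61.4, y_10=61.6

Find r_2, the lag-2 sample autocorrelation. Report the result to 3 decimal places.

-0.353

Mean ȳ = (61.3 + 60.6 + 67.7 + 63.9 + 60.9 + 65.8 + 62.7 + 59.9 + 61.4 + 61.6)/10 = 62.5800
Numerator Σ_{t=1}^{8}(y_t−ȳ)(y_{t+2}−ȳ) = -19.8648
Denominator Σ(y_t−ȳ)² = 56.2560
r_2 = -19.8648 / 56.2560 = -0.353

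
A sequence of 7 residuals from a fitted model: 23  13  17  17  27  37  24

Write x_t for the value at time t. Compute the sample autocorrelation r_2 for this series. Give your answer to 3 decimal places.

-0.125

Mean x̄ = (23 + 13 + 17 + 17 + 27 + 37 + 24)/7 = 22.5714
Deviations from mean: 0.4286, -9.5714, -5.5714, -5.5714, 4.4286, 14.4286, 1.4286
Σ(x_t−x̄)(x_{t+2}−x̄) = (-2.3878) + (53.3265) + (-24.6735) + (-80.3878) + (6.3265) = -47.7959
Denominator Σ(x_t−x̄)² = 383.7143
r_2 = -47.7959 / 383.7143 = -0.125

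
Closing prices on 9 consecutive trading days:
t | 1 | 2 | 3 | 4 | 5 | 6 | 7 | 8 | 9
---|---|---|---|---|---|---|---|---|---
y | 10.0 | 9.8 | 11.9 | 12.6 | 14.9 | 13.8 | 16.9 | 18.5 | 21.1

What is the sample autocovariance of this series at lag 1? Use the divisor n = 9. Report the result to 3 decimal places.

7.915

Mean ȳ = (10.0 + 9.8 + 11.9 + 12.6 + 14.9 + 13.8 + 16.9 + 18.5 + 21.1)/9 = 14.3889
Σ_{t=1}^{8}(y_t−ȳ)(y_{t+1}−ȳ) = 71.2332
γ_1 = 71.2332 / 9 = 7.915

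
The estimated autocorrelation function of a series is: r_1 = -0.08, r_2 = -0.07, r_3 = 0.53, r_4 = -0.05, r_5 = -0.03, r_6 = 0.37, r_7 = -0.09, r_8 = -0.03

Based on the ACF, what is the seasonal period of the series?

The largest autocorrelation is r_3 = 0.53, with a weaker echo at lag 6 (0.37); the remaining lags stay at or below -0.03.
The dominant spike at lag 3 indicates a seasonal period of 3.

3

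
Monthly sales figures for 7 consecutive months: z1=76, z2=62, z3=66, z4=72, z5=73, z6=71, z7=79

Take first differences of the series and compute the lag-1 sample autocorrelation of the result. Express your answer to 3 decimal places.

First differences Δz: -14, 4, 6, 1, -2, 8
Mean of differences = 0.5000
Numerator Σ(Δz_t−Δz̄)(Δz_{t+1}−Δz̄) = -48.7500
Denominator Σ(Δz_t−Δz̄)² = 315.5000
r_1(Δz) = -48.7500 / 315.5000 = -0.155

-0.155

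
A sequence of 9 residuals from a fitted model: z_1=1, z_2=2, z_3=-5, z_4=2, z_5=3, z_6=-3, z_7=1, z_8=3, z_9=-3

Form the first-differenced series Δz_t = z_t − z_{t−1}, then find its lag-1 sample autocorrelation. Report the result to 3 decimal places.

-0.436

First differences Δz: 1, -7, 7, 1, -6, 4, 2, -6
Mean of differences = -0.5000
Numerator Σ(Δz_t−Δz̄)(Δz_{t+1}−Δz̄) = -82.7500
Denominator Σ(Δz_t−Δz̄)² = 190.0000
r_1(Δz) = -82.7500 / 190.0000 = -0.436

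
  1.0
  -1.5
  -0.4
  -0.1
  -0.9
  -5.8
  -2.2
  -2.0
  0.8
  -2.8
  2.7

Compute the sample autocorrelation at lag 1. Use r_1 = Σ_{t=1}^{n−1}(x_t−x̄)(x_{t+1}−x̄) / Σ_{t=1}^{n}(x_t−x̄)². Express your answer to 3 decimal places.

Mean x̄ = (1.0 − 1.5 − 0.4 − 0.1 − 0.9 − 5.8 − 2.2 − 2.0 + 0.8 − 2.8 + 2.7)/11 = -1.0182
Numerator Σ_{t=1}^{10}(x_t−x̄)(x_{t+1}−x̄) = -5.9976
Denominator Σ(x_t−x̄)² = 51.0764
r_1 = -5.9976 / 51.0764 = -0.117

-0.117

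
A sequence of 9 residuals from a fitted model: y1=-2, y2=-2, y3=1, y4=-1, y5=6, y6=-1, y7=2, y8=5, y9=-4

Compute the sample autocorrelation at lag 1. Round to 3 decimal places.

Mean ȳ = (-2 − 2 + 1 − 1 + 6 − 1 + 2 + 5 − 4)/9 = 0.4444
Numerator Σ_{t=1}^{8}(y_t−ȳ)(y_{t+1}−ȳ) = -27.6420
Denominator Σ(y_t−ȳ)² = 90.2222
r_1 = -27.6420 / 90.2222 = -0.306

-0.306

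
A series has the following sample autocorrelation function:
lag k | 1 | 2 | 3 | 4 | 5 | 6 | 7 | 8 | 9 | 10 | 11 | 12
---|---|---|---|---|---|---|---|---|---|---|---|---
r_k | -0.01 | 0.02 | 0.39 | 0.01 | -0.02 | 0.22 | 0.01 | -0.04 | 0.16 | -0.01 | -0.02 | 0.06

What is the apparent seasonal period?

3

The largest autocorrelation is r_3 = 0.39, with weaker echoes at lags 6 (0.22) and 9 (0.16); the remaining lags stay at or below 0.06.
The dominant spike at lag 3 indicates a seasonal period of 3.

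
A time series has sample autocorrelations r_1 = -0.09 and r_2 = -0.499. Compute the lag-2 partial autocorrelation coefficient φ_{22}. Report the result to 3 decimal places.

-0.511

φ_{22} = (r_2 − r_1²) / (1 − r_1²)
r_1² = (-0.09)² = 0.0081
Numerator = -0.499 − 0.0081 = -0.5071; denominator = 1 − 0.0081 = 0.9919
φ_{22} = -0.5071 / 0.9919 = -0.511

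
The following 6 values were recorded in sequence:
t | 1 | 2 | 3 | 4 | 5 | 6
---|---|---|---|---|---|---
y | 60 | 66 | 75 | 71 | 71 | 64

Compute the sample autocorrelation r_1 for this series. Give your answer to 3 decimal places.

0.145

Mean ȳ = (60 + 66 + 75 + 71 + 71 + 64)/6 = 67.8333
Deviations from mean: -7.8333, -1.8333, 7.1667, 3.1667, 3.1667, -3.8333
Numerator Σ_{t=1}^{5}(y_t−ȳ)(y_{t+1}−ȳ) = 21.8056
Denominator Σ(y_t−ȳ)² = 150.8333
r_1 = 21.8056 / 150.8333 = 0.145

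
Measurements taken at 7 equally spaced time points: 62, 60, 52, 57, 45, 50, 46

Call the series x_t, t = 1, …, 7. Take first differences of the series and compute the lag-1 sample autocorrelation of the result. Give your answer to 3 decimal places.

First differences Δx: -2, -8, 5, -12, 5, -4
Mean of differences = -2.6667
Numerator Σ(Δx_t−Δx̄)(Δx_{t+1}−Δx̄) = -197.7778
Denominator Σ(Δx_t−Δx̄)² = 235.3333
r_1(Δx) = -197.7778 / 235.3333 = -0.840

-0.840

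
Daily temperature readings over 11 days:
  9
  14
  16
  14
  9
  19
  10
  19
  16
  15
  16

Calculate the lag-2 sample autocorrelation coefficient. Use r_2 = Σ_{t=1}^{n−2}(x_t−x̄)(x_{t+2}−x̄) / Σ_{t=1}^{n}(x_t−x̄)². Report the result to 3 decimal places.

0.191

Mean x̄ = (9 + 14 + 16 + 14 + 9 + 19 + 10 + 19 + 16 + 15 + 16)/11 = 14.2727
Numerator Σ_{t=1}^{9}(x_t−x̄)(x_{t+2}−x̄) = 24.4876
Denominator Σ(x_t−x̄)² = 128.1818
r_2 = 24.4876 / 128.1818 = 0.191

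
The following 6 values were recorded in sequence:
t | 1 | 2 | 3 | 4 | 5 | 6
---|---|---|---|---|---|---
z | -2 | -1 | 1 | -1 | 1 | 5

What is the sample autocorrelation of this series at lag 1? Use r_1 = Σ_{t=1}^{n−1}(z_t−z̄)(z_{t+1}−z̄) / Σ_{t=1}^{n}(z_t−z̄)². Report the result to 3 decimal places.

0.119

Mean z̄ = (-2 − 1 + 1 − 1 + 1 + 5)/6 = 0.5000
Deviations from mean: -2.5000, -1.5000, 0.5000, -1.5000, 0.5000, 4.5000
Σ(z_t−z̄)(z_{t+1}−z̄) = (3.7500) + (-0.7500) + (-0.7500) + (-0.7500) + (2.2500) = 3.7500
Denominator Σ(z_t−z̄)² = 31.5000
r_1 = 3.7500 / 31.5000 = 0.119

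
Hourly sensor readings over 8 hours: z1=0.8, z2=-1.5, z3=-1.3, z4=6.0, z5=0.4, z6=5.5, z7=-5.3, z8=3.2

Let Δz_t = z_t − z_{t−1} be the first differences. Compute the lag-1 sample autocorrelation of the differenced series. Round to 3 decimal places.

-0.704

First differences Δz: -2.3, 0.2, 7.3, -5.6, 5.1, -10.8, 8.5
Mean of differences = 0.3429
Numerator Σ(Δz_t−Δz̄)(Δz_{t+1}−Δz̄) = -214.1347
Denominator Σ(Δz_t−Δz̄)² = 304.0571
r_1(Δz) = -214.1347 / 304.0571 = -0.704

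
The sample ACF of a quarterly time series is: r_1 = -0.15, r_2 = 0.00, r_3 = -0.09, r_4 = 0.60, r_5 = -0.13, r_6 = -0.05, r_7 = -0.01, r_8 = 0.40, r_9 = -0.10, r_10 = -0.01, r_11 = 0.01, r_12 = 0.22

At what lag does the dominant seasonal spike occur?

The largest autocorrelation is r_4 = 0.60, with weaker echoes at lags 8 (0.40) and 12 (0.22); the remaining lags stay at or below 0.01.
The dominant spike at lag 4 indicates a seasonal period of 4.

4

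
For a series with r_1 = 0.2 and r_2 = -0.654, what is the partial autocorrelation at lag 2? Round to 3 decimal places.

φ_{22} = (r_2 − r_1²) / (1 − r_1²)
r_1² = (0.2)² = 0.04
Numerator = -0.654 − 0.0400 = -0.6940; denominator = 1 − 0.0400 = 0.9600
φ_{22} = -0.6940 / 0.9600 = -0.723

-0.723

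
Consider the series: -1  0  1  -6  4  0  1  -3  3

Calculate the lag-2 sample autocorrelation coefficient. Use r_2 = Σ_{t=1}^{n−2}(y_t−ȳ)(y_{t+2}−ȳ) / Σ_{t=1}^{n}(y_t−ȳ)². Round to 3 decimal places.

0.137

Mean ȳ = (-1 + 0 + 1 − 6 + 4 + 0 + 1 − 3 + 3)/9 = -0.1111
Numerator Σ_{t=1}^{7}(y_t−ȳ)(y_{t+2}−ȳ) = 9.9753
Denominator Σ(y_t−ȳ)² = 72.8889
r_2 = 9.9753 / 72.8889 = 0.137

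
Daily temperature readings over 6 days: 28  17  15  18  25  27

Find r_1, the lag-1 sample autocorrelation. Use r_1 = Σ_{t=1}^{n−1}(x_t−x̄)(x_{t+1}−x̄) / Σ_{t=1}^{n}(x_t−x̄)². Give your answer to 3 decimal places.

Mean x̄ = (28 + 17 + 15 + 18 + 25 + 27)/6 = 21.6667
Deviations from mean: 6.3333, -4.6667, -6.6667, -3.6667, 3.3333, 5.3333
Σ(x_t−x̄)(x_{t+1}−x̄) = (-29.5556) + (31.1111) + (24.4444) + (-12.2222) + (17.7778) = 31.5556
Denominator Σ(x_t−x̄)² = 159.3333
r_1 = 31.5556 / 159.3333 = 0.198

0.198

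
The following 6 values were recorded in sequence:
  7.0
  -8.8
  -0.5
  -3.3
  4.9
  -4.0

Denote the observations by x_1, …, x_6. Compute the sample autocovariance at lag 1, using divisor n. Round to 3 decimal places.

Mean x̄ = (7.0 − 8.8 − 0.5 − 3.3 + 4.9 − 4.0)/6 = -0.7833
Σ_{t=1}^{5}(x_t−x̄)(x_{t+1}−x̄) = -97.9653
γ_1 = -97.9653 / 6 = -16.328

-16.328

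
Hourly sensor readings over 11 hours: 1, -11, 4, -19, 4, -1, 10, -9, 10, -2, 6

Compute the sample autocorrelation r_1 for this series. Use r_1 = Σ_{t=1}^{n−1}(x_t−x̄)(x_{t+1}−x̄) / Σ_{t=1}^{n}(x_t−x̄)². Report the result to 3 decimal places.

Mean x̄ = (1 − 11 + 4 − 19 + 4 − 1 + 10 − 9 + 10 − 2 + 6)/11 = -0.6364
Numerator Σ_{t=1}^{10}(x_t−x̄)(x_{t+1}−x̄) = -442.3140
Denominator Σ(x_t−x̄)² = 832.5455
r_1 = -442.3140 / 832.5455 = -0.531

-0.531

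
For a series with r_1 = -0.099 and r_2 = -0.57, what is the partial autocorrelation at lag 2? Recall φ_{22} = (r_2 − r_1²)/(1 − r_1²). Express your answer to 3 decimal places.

φ_{22} = (r_2 − r_1²) / (1 − r_1²)
r_1² = (-0.099)² = 0.009801
Numerator = -0.57 − 0.0098 = -0.5798; denominator = 1 − 0.0098 = 0.9902
φ_{22} = -0.5798 / 0.9902 = -0.586

-0.586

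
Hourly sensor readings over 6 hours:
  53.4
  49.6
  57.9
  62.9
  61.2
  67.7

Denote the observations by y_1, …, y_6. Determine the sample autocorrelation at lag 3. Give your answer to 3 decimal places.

Mean ȳ = (53.4 + 49.6 + 57.9 + 62.9 + 61.2 + 67.7)/6 = 58.7833
Deviations from mean: -5.3833, -9.1833, -0.8833, 4.1167, 2.4167, 8.9167
Σ(y_t−ȳ)(y_{t+3}−ȳ) = (-22.1614) + (-22.1931) + (-7.8764) = -52.2308
Denominator Σ(y_t−ȳ)² = 216.3883
r_3 = -52.2308 / 216.3883 = -0.241

-0.241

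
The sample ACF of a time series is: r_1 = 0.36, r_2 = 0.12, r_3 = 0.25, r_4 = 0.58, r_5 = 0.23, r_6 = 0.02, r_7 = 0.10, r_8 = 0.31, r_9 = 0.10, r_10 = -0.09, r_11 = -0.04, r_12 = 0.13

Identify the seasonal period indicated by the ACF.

4

The largest autocorrelation is r_4 = 0.58; the remaining lags stay at or below 0.36. The elevated value at lag 1 (0.36), dropping to 0.12 at lag 2, reflects decaying short-term dependence rather than seasonality.
The dominant spike at lag 4 indicates a seasonal period of 4.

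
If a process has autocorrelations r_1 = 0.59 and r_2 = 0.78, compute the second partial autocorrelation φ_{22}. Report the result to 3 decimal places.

0.663

φ_{22} = (r_2 − r_1²) / (1 − r_1²)
r_1² = (0.59)² = 0.3481
Numerator = 0.78 − 0.3481 = 0.4319; denominator = 1 − 0.3481 = 0.6519
φ_{22} = 0.4319 / 0.6519 = 0.663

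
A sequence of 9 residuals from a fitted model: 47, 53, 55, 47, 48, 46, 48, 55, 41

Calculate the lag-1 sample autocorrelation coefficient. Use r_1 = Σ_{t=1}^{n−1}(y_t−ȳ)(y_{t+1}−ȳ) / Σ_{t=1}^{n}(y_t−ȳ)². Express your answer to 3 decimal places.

Mean ȳ = (47 + 53 + 55 + 47 + 48 + 46 + 48 + 55 + 41)/9 = 48.8889
Numerator Σ_{t=1}^{8}(y_t−ȳ)(y_{t+1}−ȳ) = -41.0123
Denominator Σ(y_t−ȳ)² = 170.8889
r_1 = -41.0123 / 170.8889 = -0.240

-0.240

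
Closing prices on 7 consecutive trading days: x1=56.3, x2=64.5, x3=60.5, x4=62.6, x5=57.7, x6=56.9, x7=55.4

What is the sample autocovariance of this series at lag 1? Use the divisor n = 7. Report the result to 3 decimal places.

0.495

Mean x̄ = (56.3 + 64.5 + 60.5 + 62.6 + 57.7 + 56.9 + 55.4)/7 = 59.1286
Σ_{t=1}^{6}(x_t−x̄)(x_{t+1}−x̄) = 3.4678
γ_1 = 3.4678 / 7 = 0.495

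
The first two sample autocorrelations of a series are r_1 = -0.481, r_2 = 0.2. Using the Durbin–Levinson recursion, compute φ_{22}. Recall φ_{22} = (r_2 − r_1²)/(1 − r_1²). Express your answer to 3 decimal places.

φ_{22} = (r_2 − r_1²) / (1 − r_1²)
r_1² = (-0.481)² = 0.231361
Numerator = 0.2 − 0.2314 = -0.0314; denominator = 1 − 0.2314 = 0.7686
φ_{22} = -0.0314 / 0.7686 = -0.041

-0.041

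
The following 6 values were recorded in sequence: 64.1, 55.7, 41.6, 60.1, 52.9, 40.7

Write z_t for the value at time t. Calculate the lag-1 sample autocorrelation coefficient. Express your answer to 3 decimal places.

-0.179

Mean z̄ = (64.1 + 55.7 + 41.6 + 60.1 + 52.9 + 40.7)/6 = 52.5167
Deviations from mean: 11.5833, 3.1833, -10.9167, 7.5833, 0.3833, -11.8167
Numerator Σ_{t=1}^{5}(z_t−z̄)(z_{t+1}−z̄) = -82.2853
Denominator Σ(z_t−z̄)² = 460.7683
r_1 = -82.2853 / 460.7683 = -0.179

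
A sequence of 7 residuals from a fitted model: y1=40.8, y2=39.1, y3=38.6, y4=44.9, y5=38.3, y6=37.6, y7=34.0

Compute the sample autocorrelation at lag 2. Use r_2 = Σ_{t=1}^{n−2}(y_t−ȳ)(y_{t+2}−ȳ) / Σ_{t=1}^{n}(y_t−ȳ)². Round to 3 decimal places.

-0.073

Mean ȳ = (40.8 + 39.1 + 38.6 + 44.9 + 38.3 + 37.6 + 34.0)/7 = 39.0429
Numerator Σ_{t=1}^{5}(y_t−ȳ)(y_{t+2}−ȳ) = -4.8194
Denominator Σ(y_t−ȳ)² = 65.6571
r_2 = -4.8194 / 65.6571 = -0.073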